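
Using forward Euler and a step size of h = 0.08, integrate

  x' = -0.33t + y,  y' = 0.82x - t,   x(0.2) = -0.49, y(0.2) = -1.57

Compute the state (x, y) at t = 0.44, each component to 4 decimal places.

-0.9017, -1.7598

Euler on (x,y): x_{n+1} = x_n + h·x', y_{n+1} = y_n + h·y'.
0.200000: (-0.490000, -1.570000); f=(-1.636000, -0.601800) → (-0.620880, -1.618144)
0.280000: (-0.620880, -1.618144); f=(-1.710544, -0.789122) → (-0.757724, -1.681274)
0.360000: (-0.757724, -1.681274); f=(-1.800074, -0.981333) → (-0.901729, -1.759780)
(x(0.44), y(0.44)) ≈ (-0.9017, -1.7598)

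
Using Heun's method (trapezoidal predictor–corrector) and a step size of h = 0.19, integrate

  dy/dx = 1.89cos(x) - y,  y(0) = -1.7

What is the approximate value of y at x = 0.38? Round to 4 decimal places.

-0.5896

Heun: k1 = f(x_n, y_n); k2 = f(x_n + h, y_n + h·k1); y_{n+1} = y_n + (h/2)·(k1 + k2).
x=0.000000, y=-1.700000:
  k1 = f(0.000000, -1.700000) = 3.590000
  k2 = f(0.190000, -1.017900) = 2.873888
  y ← -1.700000 + (0.19/2)·(3.590000 + 2.873888) = -1.085931
x=0.190000, y=-1.085931:
  k1 = f(0.190000, -1.085931) = 2.941919
  k2 = f(0.380000, -0.526966) = 2.282142
  y ← -1.085931 + (0.19/2)·(2.941919 + 2.282142) = -0.589645
y(0.38) ≈ -0.5896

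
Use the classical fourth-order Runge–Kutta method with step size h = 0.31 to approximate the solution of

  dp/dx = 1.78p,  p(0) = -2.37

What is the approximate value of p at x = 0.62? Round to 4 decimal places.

RK4: k1 = f(x_n, p_n); k2 = f(x_n + h/2, p_n + (h/2)·k1); k3 = f(x_n + h/2, p_n + (h/2)·k2); k4 = f(x_n + h, p_n + h·k3); p_{n+1} = p_n + (h/6)·(k1 + 2k2 + 2k3 + k4).
x=0.000000, p=-2.370000:
  k1 = f(0.000000, -2.370000) = -4.218600
  k2 = f(0.155000, -3.023883) = -5.382512
  k3 = f(0.155000, -3.204289) = -5.703635
  k4 = f(0.310000, -4.138127) = -7.365866
  p ← -2.370000 + (0.31/6)·(k1 + 2k2 + 2k3 + k4) = -4.114099
x=0.310000, p=-4.114099:
  k1 = f(0.310000, -4.114099) = -7.323097
  k2 = f(0.465000, -5.249179) = -9.343539
  k3 = f(0.465000, -5.562348) = -9.900979
  k4 = f(0.620000, -7.183403) = -12.786457
  p ← -4.114099 + (0.31/6)·(k1 + 2k2 + 2k3 + k4) = -7.141693
p(0.62) ≈ -7.1417

-7.1417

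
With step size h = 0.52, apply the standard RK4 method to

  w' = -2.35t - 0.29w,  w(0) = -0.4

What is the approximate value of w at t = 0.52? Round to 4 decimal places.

RK4: k1 = f(t_n, w_n); k2 = f(t_n + h/2, w_n + (h/2)·k1); k3 = f(t_n + h/2, w_n + (h/2)·k2); k4 = f(t_n + h, w_n + h·k3); w_{n+1} = w_n + (h/6)·(k1 + 2k2 + 2k3 + k4).
t=0.000000, w=-0.400000:
  k1 = f(0.000000, -0.400000) = 0.116000
  k2 = f(0.260000, -0.369840) = -0.503746
  k3 = f(0.260000, -0.530974) = -0.457018
  k4 = f(0.520000, -0.637649) = -1.037082
  w ← -0.400000 + (0.52/6)·(k1 + 2k2 + 2k3 + k4) = -0.646359
w(0.52) ≈ -0.6464

-0.6464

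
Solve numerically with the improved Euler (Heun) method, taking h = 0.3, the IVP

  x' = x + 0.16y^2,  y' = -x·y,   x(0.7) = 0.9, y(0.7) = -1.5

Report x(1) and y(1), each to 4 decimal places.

Heun on (x,y): k1 = f(s_n, state_n); k2 = f(s_n + h, state_n + h·k1); state_{n+1} = state_n + (h/2)·(k1 + k2).
0.700000: (0.900000, -1.500000)
  k1 = (1.260000, 1.350000)
  predictor → (1.278000, -1.095000)
  k2 = (1.469844, 1.399410)
  → (1.309477, -1.087589)
(x(1), y(1)) ≈ (1.3095, -1.0876)

1.3095, -1.0876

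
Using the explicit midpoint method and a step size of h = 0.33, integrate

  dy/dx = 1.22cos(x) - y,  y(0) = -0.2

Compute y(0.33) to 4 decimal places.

Midpoint: k1 = f(x_n, y_n); k2 = f(x_n + h/2, y_n + (h/2)·k1); y_{n+1} = y_n + h·k2.
x=0.000000, y=-0.200000:
  k1 = f(0.000000, -0.200000) = 1.420000
  k2 = f(0.165000, 0.034300) = 1.169130
  y ← -0.200000 + 0.33·1.169130 = 0.185813
y(0.33) ≈ 0.1858

0.1858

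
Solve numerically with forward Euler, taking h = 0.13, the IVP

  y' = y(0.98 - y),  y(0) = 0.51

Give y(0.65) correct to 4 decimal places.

0.6605

Euler: y_{n+1} = y_n + h·f(t_n, y_n).
t=0.000000, y=0.510000: f=0.239700 → y ← 0.510000 + 0.13·0.239700 = 0.541161
t=0.130000, y=0.541161: f=0.237483 → y ← 0.541161 + 0.13·0.237483 = 0.572034
t=0.260000, y=0.572034: f=0.233370 → y ← 0.572034 + 0.13·0.233370 = 0.602372
t=0.390000, y=0.602372: f=0.227473 → y ← 0.602372 + 0.13·0.227473 = 0.631943
t=0.520000, y=0.631943: f=0.219952 → y ← 0.631943 + 0.13·0.219952 = 0.660537
y(0.65) ≈ 0.6605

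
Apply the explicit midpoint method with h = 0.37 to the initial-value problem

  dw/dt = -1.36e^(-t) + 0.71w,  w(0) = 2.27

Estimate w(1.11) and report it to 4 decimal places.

3.4751

Midpoint: k1 = f(t_n, w_n); k2 = f(t_n + h/2, w_n + (h/2)·k1); w_{n+1} = w_n + h·k2.
t=0.000000, w=2.270000:
  k1 = f(0.000000, 2.270000) = 0.251700
  k2 = f(0.185000, 2.316565) = 0.514459
  w ← 2.270000 + 0.37·0.514459 = 2.460350
t=0.370000, w=2.460350:
  k1 = f(0.370000, 2.460350) = 0.807450
  k2 = f(0.555000, 2.609728) = 1.072169
  w ← 2.460350 + 0.37·1.072169 = 2.857052
t=0.740000, w=2.857052:
  k1 = f(0.740000, 2.857052) = 1.379632
  k2 = f(0.925000, 3.112284) = 1.670439
  w ← 2.857052 + 0.37·1.670439 = 3.475115
w(1.11) ≈ 3.4751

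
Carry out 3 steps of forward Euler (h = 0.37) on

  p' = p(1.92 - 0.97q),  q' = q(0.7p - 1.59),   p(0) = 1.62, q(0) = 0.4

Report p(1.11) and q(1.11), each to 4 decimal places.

6.3923, 0.5182

Euler on (p,q): p_{n+1} = p_n + h·p', q_{n+1} = q_n + h·q'.
0.000000: (1.620000, 0.400000); f=(2.481840, -0.182400) → (2.538281, 0.332512)
0.370000: (2.538281, 0.332512); f=(4.054811, 0.062112) → (4.038561, 0.355493)
0.740000: (4.038561, 0.355493); f=(6.361425, 0.439743) → (6.392288, 0.518198)
(p(1.11), q(1.11)) ≈ (6.3923, 0.5182)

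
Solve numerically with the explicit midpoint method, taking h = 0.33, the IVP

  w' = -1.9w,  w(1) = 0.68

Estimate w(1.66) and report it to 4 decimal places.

Midpoint: k1 = f(x_n, w_n); k2 = f(x_n + h/2, w_n + (h/2)·k1); w_{n+1} = w_n + h·k2.
x=1.000000, w=0.680000:
  k1 = f(1.000000, 0.680000) = -1.292000
  k2 = f(1.165000, 0.466820) = -0.886958
  w ← 0.680000 + 0.33·(-0.886958) = 0.387304
x=1.330000, w=0.387304:
  k1 = f(1.330000, 0.387304) = -0.735877
  k2 = f(1.495000, 0.265884) = -0.505180
  w ← 0.387304 + 0.33·(-0.505180) = 0.220595
w(1.66) ≈ 0.2206

0.2206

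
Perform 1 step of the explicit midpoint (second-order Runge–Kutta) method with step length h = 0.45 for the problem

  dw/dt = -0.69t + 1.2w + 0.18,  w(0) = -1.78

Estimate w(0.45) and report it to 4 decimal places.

Midpoint: k1 = f(t_n, w_n); k2 = f(t_n + h/2, w_n + (h/2)·k1); w_{n+1} = w_n + h·k2.
t=0.000000, w=-1.780000:
  k1 = f(0.000000, -1.780000) = -1.956000
  k2 = f(0.225000, -2.220100) = -2.639370
  w ← -1.780000 + 0.45·(-2.639370) = -2.967716
w(0.45) ≈ -2.9677

-2.9677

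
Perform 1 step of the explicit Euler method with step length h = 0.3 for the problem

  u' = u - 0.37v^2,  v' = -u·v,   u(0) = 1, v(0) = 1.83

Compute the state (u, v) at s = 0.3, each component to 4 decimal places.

0.9283, 1.2810

Euler on (u,v): u_{n+1} = u_n + h·u', v_{n+1} = v_n + h·v'.
0.000000: (1.000000, 1.830000); f=(-0.239093, -1.830000) → (0.928272, 1.281000)
(u(0.3), v(0.3)) ≈ (0.9283, 1.2810)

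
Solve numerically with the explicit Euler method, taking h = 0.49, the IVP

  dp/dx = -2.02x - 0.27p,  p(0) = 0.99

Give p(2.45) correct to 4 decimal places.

Euler: p_{n+1} = p_n + h·f(x_n, p_n).
x=0.000000, p=0.990000: f=-0.267300 → p ← 0.990000 + 0.49·(-0.267300) = 0.859023
x=0.490000, p=0.859023: f=-1.221736 → p ← 0.859023 + 0.49·(-1.221736) = 0.260372
x=0.980000, p=0.260372: f=-2.049901 → p ← 0.260372 + 0.49·(-2.049901) = -0.744079
x=1.470000, p=-0.744079: f=-2.768499 → p ← -0.744079 + 0.49·(-2.768499) = -2.100643
x=1.960000, p=-2.100643: f=-3.392026 → p ← -2.100643 + 0.49·(-3.392026) = -3.762736
p(2.45) ≈ -3.7627

-3.7627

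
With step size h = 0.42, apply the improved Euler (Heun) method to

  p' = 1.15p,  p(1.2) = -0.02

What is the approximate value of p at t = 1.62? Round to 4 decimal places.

Heun: k1 = f(t_n, p_n); k2 = f(t_n + h, p_n + h·k1); p_{n+1} = p_n + (h/2)·(k1 + k2).
t=1.200000, p=-0.020000:
  k1 = f(1.200000, -0.020000) = -0.023000
  k2 = f(1.620000, -0.029660) = -0.034109
  p ← -0.020000 + (0.42/2)·(-0.023000 + (-0.034109)) = -0.031993
p(1.62) ≈ -0.0320

-0.0320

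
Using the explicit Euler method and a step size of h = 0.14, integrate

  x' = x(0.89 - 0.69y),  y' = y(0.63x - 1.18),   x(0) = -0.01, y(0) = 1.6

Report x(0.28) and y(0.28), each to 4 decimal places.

Euler on (x,y): x_{n+1} = x_n + h·x', y_{n+1} = y_n + h·y'.
0.000000: (-0.010000, 1.600000); f=(0.002140, -1.898080) → (-0.009700, 1.334269)
0.140000: (-0.009700, 1.334269); f=(0.000297, -1.582591) → (-0.009659, 1.112706)
(x(0.28), y(0.28)) ≈ (-0.0097, 1.1127)

-0.0097, 1.1127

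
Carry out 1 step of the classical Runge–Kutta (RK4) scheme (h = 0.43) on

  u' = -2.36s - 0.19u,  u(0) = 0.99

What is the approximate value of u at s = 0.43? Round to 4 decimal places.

RK4: k1 = f(s_n, u_n); k2 = f(s_n + h/2, u_n + (h/2)·k1); k3 = f(s_n + h/2, u_n + (h/2)·k2); k4 = f(s_n + h, u_n + h·k3); u_{n+1} = u_n + (h/6)·(k1 + 2k2 + 2k3 + k4).
s=0.000000, u=0.990000:
  k1 = f(0.000000, 0.990000) = -0.188100
  k2 = f(0.215000, 0.949558) = -0.687816
  k3 = f(0.215000, 0.842120) = -0.667403
  k4 = f(0.430000, 0.703017) = -1.148373
  u ← 0.990000 + (0.43/6)·(k1 + 2k2 + 2k3 + k4) = 0.699971
u(0.43) ≈ 0.7000

0.7000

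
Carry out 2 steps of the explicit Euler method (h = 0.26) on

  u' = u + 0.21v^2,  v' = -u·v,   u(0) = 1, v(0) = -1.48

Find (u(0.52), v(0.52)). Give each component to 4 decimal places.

1.8038, -0.7024

Euler on (u,v): u_{n+1} = u_n + h·u', v_{n+1} = v_n + h·v'.
0.000000: (1.000000, -1.480000); f=(1.459984, 1.480000) → (1.379596, -1.095200)
0.260000: (1.379596, -1.095200); f=(1.631483, 1.510933) → (1.803781, -0.702357)
(u(0.52), v(0.52)) ≈ (1.8038, -0.7024)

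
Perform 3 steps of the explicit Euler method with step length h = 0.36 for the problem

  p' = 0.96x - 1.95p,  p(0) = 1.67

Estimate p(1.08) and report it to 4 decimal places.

Euler: p_{n+1} = p_n + h·f(x_n, p_n).
x=0.000000, p=1.670000: f=-3.256500 → p ← 1.670000 + 0.36·(-3.256500) = 0.497660
x=0.360000, p=0.497660: f=-0.624837 → p ← 0.497660 + 0.36·(-0.624837) = 0.272719
x=0.720000, p=0.272719: f=0.159399 → p ← 0.272719 + 0.36·0.159399 = 0.330102
p(1.08) ≈ 0.3301

0.3301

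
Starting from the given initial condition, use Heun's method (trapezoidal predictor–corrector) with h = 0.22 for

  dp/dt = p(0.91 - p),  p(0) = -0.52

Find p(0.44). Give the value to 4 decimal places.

Heun: k1 = f(t_n, p_n); k2 = f(t_n + h, p_n + h·k1); p_{n+1} = p_n + (h/2)·(k1 + k2).
t=0.000000, p=-0.520000:
  k1 = f(0.000000, -0.520000) = -0.743600
  k2 = f(0.220000, -0.683592) = -1.089367
  p ← -0.520000 + (0.22/2)·(-0.743600 + (-1.089367)) = -0.721626
t=0.220000, p=-0.721626:
  k1 = f(0.220000, -0.721626) = -1.177425
  k2 = f(0.440000, -0.980660) = -1.854094
  p ← -0.721626 + (0.22/2)·(-1.177425 + (-1.854094)) = -1.055093
p(0.44) ≈ -1.0551

-1.0551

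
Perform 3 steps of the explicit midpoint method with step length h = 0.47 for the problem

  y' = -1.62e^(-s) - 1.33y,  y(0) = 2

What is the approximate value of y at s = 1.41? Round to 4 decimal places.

-0.0193

Midpoint: k1 = f(s_n, y_n); k2 = f(s_n + h/2, y_n + (h/2)·k1); y_{n+1} = y_n + h·k2.
s=0.000000, y=2.000000:
  k1 = f(0.000000, 2.000000) = -4.280000
  k2 = f(0.235000, 0.994200) = -2.603011
  y ← 2.000000 + 0.47·(-2.603011) = 0.776585
s=0.470000, y=0.776585:
  k1 = f(0.470000, 0.776585) = -2.045362
  k2 = f(0.705000, 0.295925) = -1.194036
  y ← 0.776585 + 0.47·(-1.194036) = 0.215388
s=0.940000, y=0.215388:
  k1 = f(0.940000, 0.215388) = -0.919283
  k2 = f(1.175000, -0.000644) = -0.499431
  y ← 0.215388 + 0.47·(-0.499431) = -0.019345
y(1.41) ≈ -0.0193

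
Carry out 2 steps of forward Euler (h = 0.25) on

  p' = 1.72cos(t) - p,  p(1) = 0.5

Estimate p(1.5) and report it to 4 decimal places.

Euler: p_{n+1} = p_n + h·f(t_n, p_n).
t=1.000000, p=0.500000: f=0.429320 → p ← 0.500000 + 0.25·0.429320 = 0.607330
t=1.250000, p=0.607330: f=-0.064976 → p ← 0.607330 + 0.25·(-0.064976) = 0.591086
p(1.5) ≈ 0.5911

0.5911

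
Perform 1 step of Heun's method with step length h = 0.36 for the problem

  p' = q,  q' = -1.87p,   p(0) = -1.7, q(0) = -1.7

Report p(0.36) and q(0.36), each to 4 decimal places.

Heun on (p,q): k1 = f(t_n, state_n); k2 = f(t_n + h, state_n + h·k1); state_{n+1} = state_n + (h/2)·(k1 + k2).
0.000000: (-1.700000, -1.700000)
  k1 = (-1.700000, 3.179000)
  predictor → (-2.312000, -0.555560)
  k2 = (-0.555560, 4.323440)
  → (-2.106001, -0.349561)
(p(0.36), q(0.36)) ≈ (-2.1060, -0.3496)

-2.1060, -0.3496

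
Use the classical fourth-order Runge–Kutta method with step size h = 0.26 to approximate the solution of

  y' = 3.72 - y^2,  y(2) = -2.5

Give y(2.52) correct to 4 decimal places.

RK4: k1 = f(t_n, y_n); k2 = f(t_n + h/2, y_n + (h/2)·k1); k3 = f(t_n + h/2, y_n + (h/2)·k2); k4 = f(t_n + h, y_n + h·k3); y_{n+1} = y_n + (h/6)·(k1 + 2k2 + 2k3 + k4).
t=2.000000, y=-2.500000:
  k1 = f(2.000000, -2.500000) = -2.530000
  k2 = f(2.130000, -2.828900) = -4.282675
  k3 = f(2.130000, -3.056748) = -5.623707
  k4 = f(2.260000, -3.962164) = -11.978742
  y ← -2.500000 + (0.26/6)·(k1 + 2k2 + 2k3 + k4) = -3.987265
t=2.260000, y=-3.987265:
  k1 = f(2.260000, -3.987265) = -12.178284
  k2 = f(2.390000, -5.570442) = -27.309827
  k3 = f(2.390000, -7.537543) = -53.094551
  k4 = f(2.520000, -17.791849) = -312.829875
  y ← -3.987265 + (0.26/6)·(k1 + 2k2 + 2k3 + k4) = -25.039332
y(2.52) ≈ -25.0393

-25.0393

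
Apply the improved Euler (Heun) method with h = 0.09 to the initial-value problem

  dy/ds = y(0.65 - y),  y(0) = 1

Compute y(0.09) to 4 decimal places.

0.9704

Heun: k1 = f(s_n, y_n); k2 = f(s_n + h, y_n + h·k1); y_{n+1} = y_n + (h/2)·(k1 + k2).
s=0.000000, y=1.000000:
  k1 = f(0.000000, 1.000000) = -0.350000
  k2 = f(0.090000, 0.968500) = -0.308467
  y ← 1.000000 + (0.09/2)·(-0.350000 + (-0.308467)) = 0.970369
y(0.09) ≈ 0.9704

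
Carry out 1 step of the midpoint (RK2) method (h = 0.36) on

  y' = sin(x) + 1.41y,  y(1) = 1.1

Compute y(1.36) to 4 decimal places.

Midpoint: k1 = f(x_n, y_n); k2 = f(x_n + h/2, y_n + (h/2)·k1); y_{n+1} = y_n + h·k2.
x=1.000000, y=1.100000:
  k1 = f(1.000000, 1.100000) = 2.392471
  k2 = f(1.180000, 1.530645) = 3.082815
  y ← 1.100000 + 0.36·3.082815 = 2.209813
y(1.36) ≈ 2.2098

2.2098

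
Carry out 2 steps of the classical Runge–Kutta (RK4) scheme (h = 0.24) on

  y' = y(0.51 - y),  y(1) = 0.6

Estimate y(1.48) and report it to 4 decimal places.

0.5779

RK4: k1 = f(t_n, y_n); k2 = f(t_n + h/2, y_n + (h/2)·k1); k3 = f(t_n + h/2, y_n + (h/2)·k2); k4 = f(t_n + h, y_n + h·k3); y_{n+1} = y_n + (h/6)·(k1 + 2k2 + 2k3 + k4).
t=1.000000, y=0.600000:
  k1 = f(1.000000, 0.600000) = -0.054000
  k2 = f(1.120000, 0.593520) = -0.049571
  k3 = f(1.120000, 0.594052) = -0.049931
  k4 = f(1.240000, 0.588017) = -0.045875
  y ← 0.600000 + (0.24/6)·(k1 + 2k2 + 2k3 + k4) = 0.588045
t=1.240000, y=0.588045:
  k1 = f(1.240000, 0.588045) = -0.045894
  k2 = f(1.360000, 0.582538) = -0.042256
  k3 = f(1.360000, 0.582974) = -0.042542
  k4 = f(1.480000, 0.577835) = -0.039197
  y ← 0.588045 + (0.24/6)·(k1 + 2k2 + 2k3 + k4) = 0.577857
y(1.48) ≈ 0.5779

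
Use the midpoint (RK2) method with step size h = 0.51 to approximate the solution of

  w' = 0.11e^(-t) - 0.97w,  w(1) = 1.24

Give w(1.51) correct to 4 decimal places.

Midpoint: k1 = f(t_n, w_n); k2 = f(t_n + h/2, w_n + (h/2)·k1); w_{n+1} = w_n + h·k2.
t=1.000000, w=1.240000:
  k1 = f(1.000000, 1.240000) = -1.162333
  k2 = f(1.255000, 0.943605) = -0.883939
  w ← 1.240000 + 0.51·(-0.883939) = 0.789191
w(1.51) ≈ 0.7892

0.7892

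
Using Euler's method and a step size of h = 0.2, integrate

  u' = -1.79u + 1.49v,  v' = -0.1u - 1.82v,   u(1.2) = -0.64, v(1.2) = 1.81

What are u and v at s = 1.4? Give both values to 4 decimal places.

0.1285, 1.1640

Euler on (u,v): u_{n+1} = u_n + h·u', v_{n+1} = v_n + h·v'.
1.200000: (-0.640000, 1.810000); f=(3.842500, -3.230200) → (0.128500, 1.163960)
(u(1.4), v(1.4)) ≈ (0.1285, 1.1640)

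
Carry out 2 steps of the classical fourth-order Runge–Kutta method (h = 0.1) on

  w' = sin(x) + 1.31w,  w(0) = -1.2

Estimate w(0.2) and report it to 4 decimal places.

-1.5376

RK4: k1 = f(x_n, w_n); k2 = f(x_n + h/2, w_n + (h/2)·k1); k3 = f(x_n + h/2, w_n + (h/2)·k2); k4 = f(x_n + h, w_n + h·k3); w_{n+1} = w_n + (h/6)·(k1 + 2k2 + 2k3 + k4).
x=0.000000, w=-1.200000:
  k1 = f(0.000000, -1.200000) = -1.572000
  k2 = f(0.050000, -1.278600) = -1.624987
  k3 = f(0.050000, -1.281249) = -1.628457
  k4 = f(0.100000, -1.362846) = -1.685495
  w ← -1.200000 + (0.1/6)·(k1 + 2k2 + 2k3 + k4) = -1.362740
x=0.100000, w=-1.362740:
  k1 = f(0.100000, -1.362740) = -1.685356
  k2 = f(0.150000, -1.447007) = -1.746142
  k3 = f(0.150000, -1.450047) = -1.750123
  k4 = f(0.200000, -1.537752) = -1.815786
  w ← -1.362740 + (0.1/6)·(k1 + 2k2 + 2k3 + k4) = -1.537634
w(0.2) ≈ -1.5376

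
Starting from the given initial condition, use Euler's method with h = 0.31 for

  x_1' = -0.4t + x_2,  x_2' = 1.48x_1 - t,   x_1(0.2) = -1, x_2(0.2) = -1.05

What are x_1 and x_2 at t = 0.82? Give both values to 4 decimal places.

Euler on (x_1,x_2): x_1_{n+1} = x_1_n + h·x_1', x_2_{n+1} = x_2_n + h·x_2'.
0.200000: (-1.000000, -1.050000); f=(-1.130000, -1.680000) → (-1.350300, -1.570800)
0.510000: (-1.350300, -1.570800); f=(-1.774800, -2.508444) → (-1.900488, -2.348418)
(x_1(0.82), x_2(0.82)) ≈ (-1.9005, -2.3484)

-1.9005, -2.3484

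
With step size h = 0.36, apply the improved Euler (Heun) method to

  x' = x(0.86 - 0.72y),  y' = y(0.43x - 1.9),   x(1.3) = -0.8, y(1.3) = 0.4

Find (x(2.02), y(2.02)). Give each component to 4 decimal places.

-1.3463, 0.1051

Heun on (x,y): k1 = f(t_n, state_n); k2 = f(t_n + h, state_n + h·k1); state_{n+1} = state_n + (h/2)·(k1 + k2).
1.300000: (-0.800000, 0.400000)
  k1 = (-0.457600, -0.897600)
  predictor → (-0.964736, 0.076864)
  k2 = (-0.776282, -0.177928)
  → (-1.022099, 0.206405)
1.660000: (-1.022099, 0.206405)
  k1 = (-0.727109, -0.482885)
  predictor → (-1.283858, 0.032566)
  k2 = (-1.074014, -0.079855)
  → (-1.346301, 0.105112)
(x(2.02), y(2.02)) ≈ (-1.3463, 0.1051)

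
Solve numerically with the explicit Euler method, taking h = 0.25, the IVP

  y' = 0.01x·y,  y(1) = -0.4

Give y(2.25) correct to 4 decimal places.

Euler: y_{n+1} = y_n + h·f(x_n, y_n).
x=1.000000, y=-0.400000: f=-0.004000 → y ← -0.400000 + 0.25·(-0.004000) = -0.401000
x=1.250000, y=-0.401000: f=-0.005013 → y ← -0.401000 + 0.25·(-0.005013) = -0.402253
x=1.500000, y=-0.402253: f=-0.006034 → y ← -0.402253 + 0.25·(-0.006034) = -0.403762
x=1.750000, y=-0.403762: f=-0.007066 → y ← -0.403762 + 0.25·(-0.007066) = -0.405528
x=2.000000, y=-0.405528: f=-0.008111 → y ← -0.405528 + 0.25·(-0.008111) = -0.407556
y(2.25) ≈ -0.4076

-0.4076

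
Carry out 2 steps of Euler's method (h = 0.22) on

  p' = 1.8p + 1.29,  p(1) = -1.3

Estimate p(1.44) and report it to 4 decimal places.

Euler: p_{n+1} = p_n + h·f(t_n, p_n).
t=1.000000, p=-1.300000: f=-1.050000 → p ← -1.300000 + 0.22·(-1.050000) = -1.531000
t=1.220000, p=-1.531000: f=-1.465800 → p ← -1.531000 + 0.22·(-1.465800) = -1.853476
p(1.44) ≈ -1.8535

-1.8535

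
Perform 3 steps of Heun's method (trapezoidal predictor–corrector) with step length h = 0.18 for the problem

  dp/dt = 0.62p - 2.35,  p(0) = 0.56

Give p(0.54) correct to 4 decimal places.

-0.7217

Heun: k1 = f(t_n, p_n); k2 = f(t_n + h, p_n + h·k1); p_{n+1} = p_n + (h/2)·(k1 + k2).
t=0.000000, p=0.560000:
  k1 = f(0.000000, 0.560000) = -2.002800
  k2 = f(0.180000, 0.199496) = -2.226312
  p ← 0.560000 + (0.18/2)·(-2.002800 + (-2.226312)) = 0.179380
t=0.180000, p=0.179380:
  k1 = f(0.180000, 0.179380) = -2.238784
  k2 = f(0.360000, -0.223601) = -2.488633
  p ← 0.179380 + (0.18/2)·(-2.238784 + (-2.488633)) = -0.246088
t=0.360000, p=-0.246088:
  k1 = f(0.360000, -0.246088) = -2.502574
  k2 = f(0.540000, -0.696551) = -2.781862
  p ← -0.246088 + (0.18/2)·(-2.502574 + (-2.781862)) = -0.721687
p(0.54) ≈ -0.7217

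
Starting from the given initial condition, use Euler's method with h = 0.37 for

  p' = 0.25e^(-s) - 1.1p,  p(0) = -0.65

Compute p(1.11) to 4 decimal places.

Euler: p_{n+1} = p_n + h·f(s_n, p_n).
s=0.000000, p=-0.650000: f=0.965000 → p ← -0.650000 + 0.37·0.965000 = -0.292950
s=0.370000, p=-0.292950: f=0.494929 → p ← -0.292950 + 0.37·0.494929 = -0.109826
s=0.740000, p=-0.109826: f=0.240088 → p ← -0.109826 + 0.37·0.240088 = -0.020994
p(1.11) ≈ -0.0210

-0.0210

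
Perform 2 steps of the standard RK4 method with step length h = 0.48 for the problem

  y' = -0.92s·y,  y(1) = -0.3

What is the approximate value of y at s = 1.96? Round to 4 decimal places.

-0.0815

RK4: k1 = f(s_n, y_n); k2 = f(s_n + h/2, y_n + (h/2)·k1); k3 = f(s_n + h/2, y_n + (h/2)·k2); k4 = f(s_n + h, y_n + h·k3); y_{n+1} = y_n + (h/6)·(k1 + 2k2 + 2k3 + k4).
s=1.000000, y=-0.300000:
  k1 = f(1.000000, -0.300000) = 0.276000
  k2 = f(1.240000, -0.233760) = 0.266673
  k3 = f(1.240000, -0.235998) = 0.269227
  k4 = f(1.480000, -0.170771) = 0.232522
  y ← -0.300000 + (0.48/6)·(k1 + 2k2 + 2k3 + k4) = -0.173574
s=1.480000, y=-0.173574:
  k1 = f(1.480000, -0.173574) = 0.236339
  k2 = f(1.720000, -0.116853) = 0.184908
  k3 = f(1.720000, -0.129196) = 0.204440
  k4 = f(1.960000, -0.075443) = 0.136039
  y ← -0.173574 + (0.48/6)·(k1 + 2k2 + 2k3 + k4) = -0.081488
y(1.96) ≈ -0.0815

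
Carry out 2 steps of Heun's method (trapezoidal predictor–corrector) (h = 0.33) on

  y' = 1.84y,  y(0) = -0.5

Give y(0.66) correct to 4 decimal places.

Heun: k1 = f(x_n, y_n); k2 = f(x_n + h, y_n + h·k1); y_{n+1} = y_n + (h/2)·(k1 + k2).
x=0.000000, y=-0.500000:
  k1 = f(0.000000, -0.500000) = -0.920000
  k2 = f(0.330000, -0.803600) = -1.478624
  y ← -0.500000 + (0.33/2)·(-0.920000 + (-1.478624)) = -0.895773
x=0.330000, y=-0.895773:
  k1 = f(0.330000, -0.895773) = -1.648222
  k2 = f(0.660000, -1.439686) = -2.649023
  y ← -0.895773 + (0.33/2)·(-1.648222 + (-2.649023)) = -1.604818
y(0.66) ≈ -1.6048

-1.6048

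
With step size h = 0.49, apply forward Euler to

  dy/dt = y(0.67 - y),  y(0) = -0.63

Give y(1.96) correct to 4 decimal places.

-14.5738

Euler: y_{n+1} = y_n + h·f(t_n, y_n).
t=0.000000, y=-0.630000: f=-0.819000 → y ← -0.630000 + 0.49·(-0.819000) = -1.031310
t=0.490000, y=-1.031310: f=-1.754578 → y ← -1.031310 + 0.49·(-1.754578) = -1.891053
t=0.980000, y=-1.891053: f=-4.843088 → y ← -1.891053 + 0.49·(-4.843088) = -4.264166
t=1.470000, y=-4.264166: f=-21.040106 → y ← -4.264166 + 0.49·(-21.040106) = -14.573818
y(1.96) ≈ -14.5738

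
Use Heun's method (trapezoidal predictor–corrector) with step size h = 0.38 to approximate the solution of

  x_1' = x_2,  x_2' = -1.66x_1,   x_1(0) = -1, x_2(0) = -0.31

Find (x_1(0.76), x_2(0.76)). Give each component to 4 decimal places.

Heun on (x_1,x_2): k1 = f(x_n, state_n); k2 = f(x_n + h, state_n + h·k1); state_{n+1} = state_n + (h/2)·(k1 + k2).
0.000000: (-1.000000, -0.310000)
  k1 = (-0.310000, 1.660000)
  predictor → (-1.117800, 0.320800)
  k2 = (0.320800, 1.855548)
  → (-0.997948, 0.357954)
0.380000: (-0.997948, 0.357954)
  k1 = (0.357954, 1.656594)
  predictor → (-0.861925, 0.987460)
  k2 = (0.987460, 1.430796)
  → (-0.742319, 0.944558)
(x_1(0.76), x_2(0.76)) ≈ (-0.7423, 0.9446)

-0.7423, 0.9446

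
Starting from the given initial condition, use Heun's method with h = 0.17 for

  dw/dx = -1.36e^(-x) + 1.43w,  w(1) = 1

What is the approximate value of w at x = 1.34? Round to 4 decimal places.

1.4318

Heun: k1 = f(x_n, w_n); k2 = f(x_n + h, w_n + h·k1); w_{n+1} = w_n + (h/2)·(k1 + k2).
x=1.000000, w=1.000000:
  k1 = f(1.000000, 1.000000) = 0.929684
  k2 = f(1.170000, 1.158046) = 1.233907
  w ← 1.000000 + (0.17/2)·(0.929684 + 1.233907) = 1.183905
x=1.170000, w=1.183905:
  k1 = f(1.170000, 1.183905) = 1.270885
  k2 = f(1.340000, 1.399956) = 1.645827
  w ← 1.183905 + (0.17/2)·(1.270885 + 1.645827) = 1.431826
w(1.34) ≈ 1.4318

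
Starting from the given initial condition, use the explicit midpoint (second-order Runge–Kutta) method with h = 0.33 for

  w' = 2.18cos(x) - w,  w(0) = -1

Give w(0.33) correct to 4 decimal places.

-0.1335

Midpoint: k1 = f(x_n, w_n); k2 = f(x_n + h/2, w_n + (h/2)·k1); w_{n+1} = w_n + h·k2.
x=0.000000, w=-1.000000:
  k1 = f(0.000000, -1.000000) = 3.180000
  k2 = f(0.165000, -0.475300) = 2.625692
  w ← -1.000000 + 0.33·2.625692 = -0.133522
w(0.33) ≈ -0.1335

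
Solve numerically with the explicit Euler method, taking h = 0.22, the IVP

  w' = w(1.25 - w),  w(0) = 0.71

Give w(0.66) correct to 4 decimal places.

0.9463

Euler: w_{n+1} = w_n + h·f(x_n, w_n).
x=0.000000, w=0.710000: f=0.383400 → w ← 0.710000 + 0.22·0.383400 = 0.794348
x=0.220000, w=0.794348: f=0.361946 → w ← 0.794348 + 0.22·0.361946 = 0.873976
x=0.440000, w=0.873976: f=0.328636 → w ← 0.873976 + 0.22·0.328636 = 0.946276
w(0.66) ≈ 0.9463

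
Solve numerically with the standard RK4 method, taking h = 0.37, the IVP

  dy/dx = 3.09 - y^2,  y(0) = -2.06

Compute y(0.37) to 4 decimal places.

-3.1561

RK4: k1 = f(x_n, y_n); k2 = f(x_n + h/2, y_n + (h/2)·k1); k3 = f(x_n + h/2, y_n + (h/2)·k2); k4 = f(x_n + h, y_n + h·k3); y_{n+1} = y_n + (h/6)·(k1 + 2k2 + 2k3 + k4).
x=0.000000, y=-2.060000:
  k1 = f(0.000000, -2.060000) = -1.153600
  k2 = f(0.185000, -2.273416) = -2.078420
  k3 = f(0.185000, -2.444508) = -2.885618
  k4 = f(0.370000, -3.127679) = -6.692374
  y ← -2.060000 + (0.37/6)·(k1 + 2k2 + 2k3 + k4) = -3.156066
y(0.37) ≈ -3.1561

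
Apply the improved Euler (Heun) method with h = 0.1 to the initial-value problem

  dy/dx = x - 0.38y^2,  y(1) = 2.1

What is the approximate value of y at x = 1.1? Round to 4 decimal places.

Heun: k1 = f(x_n, y_n); k2 = f(x_n + h, y_n + h·k1); y_{n+1} = y_n + (h/2)·(k1 + k2).
x=1.000000, y=2.100000:
  k1 = f(1.000000, 2.100000) = -0.675800
  k2 = f(1.100000, 2.032420) = -0.469678
  y ← 2.100000 + (0.1/2)·(-0.675800 + (-0.469678)) = 2.042726
y(1.1) ≈ 2.0427

2.0427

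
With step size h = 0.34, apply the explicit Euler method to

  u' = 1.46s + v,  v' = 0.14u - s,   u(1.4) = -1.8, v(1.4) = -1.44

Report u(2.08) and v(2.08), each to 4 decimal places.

-1.4115, -2.6692

Euler on (u,v): u_{n+1} = u_n + h·u', v_{n+1} = v_n + h·v'.
1.400000: (-1.800000, -1.440000); f=(0.604000, -1.652000) → (-1.594640, -2.001680)
1.740000: (-1.594640, -2.001680); f=(0.538720, -1.963250) → (-1.411475, -2.669185)
(u(2.08), v(2.08)) ≈ (-1.4115, -2.6692)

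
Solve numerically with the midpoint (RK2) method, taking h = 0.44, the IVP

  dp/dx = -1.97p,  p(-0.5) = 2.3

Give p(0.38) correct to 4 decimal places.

Midpoint: k1 = f(x_n, p_n); k2 = f(x_n + h/2, p_n + (h/2)·k1); p_{n+1} = p_n + h·k2.
x=-0.500000, p=2.300000:
  k1 = f(-0.500000, 2.300000) = -4.531000
  k2 = f(-0.280000, 1.303180) = -2.567265
  p ← 2.300000 + 0.44·(-2.567265) = 1.170404
x=-0.060000, p=1.170404:
  k1 = f(-0.060000, 1.170404) = -2.305695
  k2 = f(0.160000, 0.663151) = -1.306407
  p ← 1.170404 + 0.44·(-1.306407) = 0.595585
p(0.38) ≈ 0.5956

0.5956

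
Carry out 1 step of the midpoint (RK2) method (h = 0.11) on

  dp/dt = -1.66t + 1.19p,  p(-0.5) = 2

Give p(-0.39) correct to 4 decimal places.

Midpoint: k1 = f(t_n, p_n); k2 = f(t_n + h/2, p_n + (h/2)·k1); p_{n+1} = p_n + h·k2.
t=-0.500000, p=2.000000:
  k1 = f(-0.500000, 2.000000) = 3.210000
  k2 = f(-0.445000, 2.176550) = 3.328795
  p ← 2.000000 + 0.11·3.328795 = 2.366167
p(-0.39) ≈ 2.3662

2.3662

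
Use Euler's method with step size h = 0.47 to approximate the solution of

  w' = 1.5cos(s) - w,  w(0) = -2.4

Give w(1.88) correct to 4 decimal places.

0.4254

Euler: w_{n+1} = w_n + h·f(s_n, w_n).
s=0.000000, w=-2.400000: f=3.900000 → w ← -2.400000 + 0.47·3.900000 = -0.567000
s=0.470000, w=-0.567000: f=1.904352 → w ← -0.567000 + 0.47·1.904352 = 0.328046
s=0.940000, w=0.328046: f=0.556636 → w ← 0.328046 + 0.47·0.556636 = 0.589665
s=1.410000, w=0.589665: f=-0.349508 → w ← 0.589665 + 0.47·(-0.349508) = 0.425396
w(1.88) ≈ 0.4254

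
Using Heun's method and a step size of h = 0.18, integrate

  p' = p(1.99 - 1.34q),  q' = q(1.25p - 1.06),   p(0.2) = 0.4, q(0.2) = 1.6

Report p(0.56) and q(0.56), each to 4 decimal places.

0.4076, 1.3063

Heun on (p,q): k1 = f(t_n, state_n); k2 = f(t_n + h, state_n + h·k1); state_{n+1} = state_n + (h/2)·(k1 + k2).
0.200000: (0.400000, 1.600000)
  k1 = (-0.061600, -0.896000)
  predictor → (0.388912, 1.438720)
  k2 = (0.024157, -0.825624)
  → (0.396630, 1.445054)
0.380000: (0.396630, 1.445054)
  k1 = (0.021270, -0.815317)
  predictor → (0.400459, 1.298297)
  k2 = (0.100228, -0.726302)
  → (0.407565, 1.306308)
(p(0.56), q(0.56)) ≈ (0.4076, 1.3063)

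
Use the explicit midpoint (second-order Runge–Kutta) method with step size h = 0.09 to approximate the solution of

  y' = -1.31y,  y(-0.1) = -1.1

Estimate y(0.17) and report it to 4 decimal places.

-0.7730

Midpoint: k1 = f(x_n, y_n); k2 = f(x_n + h/2, y_n + (h/2)·k1); y_{n+1} = y_n + h·k2.
x=-0.100000, y=-1.100000:
  k1 = f(-0.100000, -1.100000) = 1.441000
  k2 = f(-0.055000, -1.035155) = 1.356053
  y ← -1.100000 + 0.09·1.356053 = -0.977955
x=-0.010000, y=-0.977955:
  k1 = f(-0.010000, -0.977955) = 1.281121
  k2 = f(0.035000, -0.920305) = 1.205599
  y ← -0.977955 + 0.09·1.205599 = -0.869451
x=0.080000, y=-0.869451:
  k1 = f(0.080000, -0.869451) = 1.138981
  k2 = f(0.125000, -0.818197) = 1.071838
  y ← -0.869451 + 0.09·1.071838 = -0.772986
y(0.17) ≈ -0.7730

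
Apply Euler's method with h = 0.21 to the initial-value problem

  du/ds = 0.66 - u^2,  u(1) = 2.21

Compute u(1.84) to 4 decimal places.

0.9177

Euler: u_{n+1} = u_n + h·f(s_n, u_n).
s=1.000000, u=2.210000: f=-4.224100 → u ← 2.210000 + 0.21·(-4.224100) = 1.322939
s=1.210000, u=1.322939: f=-1.090168 → u ← 1.322939 + 0.21·(-1.090168) = 1.094004
s=1.420000, u=1.094004: f=-0.536844 → u ← 1.094004 + 0.21·(-0.536844) = 0.981266
s=1.630000, u=0.981266: f=-0.302884 → u ← 0.981266 + 0.21·(-0.302884) = 0.917661
u(1.84) ≈ 0.9177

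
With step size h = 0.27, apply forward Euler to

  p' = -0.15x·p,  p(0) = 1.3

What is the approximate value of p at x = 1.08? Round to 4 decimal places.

Euler: p_{n+1} = p_n + h·f(x_n, p_n).
x=0.000000, p=1.300000: f=0.000000 → p ← 1.300000 + 0.27·0.000000 = 1.300000
x=0.270000, p=1.300000: f=-0.052650 → p ← 1.300000 + 0.27·(-0.052650) = 1.285785
x=0.540000, p=1.285785: f=-0.104149 → p ← 1.285785 + 0.27·(-0.104149) = 1.257664
x=0.810000, p=1.257664: f=-0.152806 → p ← 1.257664 + 0.27·(-0.152806) = 1.216407
p(1.08) ≈ 1.2164

1.2164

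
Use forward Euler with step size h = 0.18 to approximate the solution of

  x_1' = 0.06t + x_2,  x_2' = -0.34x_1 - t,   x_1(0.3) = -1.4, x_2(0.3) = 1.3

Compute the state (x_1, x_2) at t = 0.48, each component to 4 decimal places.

-1.1628, 1.3317

Euler on (x_1,x_2): x_1_{n+1} = x_1_n + h·x_1', x_2_{n+1} = x_2_n + h·x_2'.
0.300000: (-1.400000, 1.300000); f=(1.318000, 0.176000) → (-1.162760, 1.331680)
(x_1(0.48), x_2(0.48)) ≈ (-1.1628, 1.3317)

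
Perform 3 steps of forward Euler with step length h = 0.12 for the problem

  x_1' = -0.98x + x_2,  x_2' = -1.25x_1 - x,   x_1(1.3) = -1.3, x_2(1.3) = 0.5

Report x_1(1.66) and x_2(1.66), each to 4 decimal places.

Euler on (x_1,x_2): x_1_{n+1} = x_1_n + h·x_1', x_2_{n+1} = x_2_n + h·x_2'.
1.300000: (-1.300000, 0.500000); f=(-0.774000, 0.325000) → (-1.392880, 0.539000)
1.420000: (-1.392880, 0.539000); f=(-0.852600, 0.321100) → (-1.495192, 0.577532)
1.540000: (-1.495192, 0.577532); f=(-0.931668, 0.328990) → (-1.606992, 0.617011)
(x_1(1.66), x_2(1.66)) ≈ (-1.6070, 0.6170)

-1.6070, 0.6170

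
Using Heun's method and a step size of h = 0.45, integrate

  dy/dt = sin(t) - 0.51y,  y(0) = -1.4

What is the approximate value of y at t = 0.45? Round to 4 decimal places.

-1.0177

Heun: k1 = f(t_n, y_n); k2 = f(t_n + h, y_n + h·k1); y_{n+1} = y_n + (h/2)·(k1 + k2).
t=0.000000, y=-1.400000:
  k1 = f(0.000000, -1.400000) = 0.714000
  k2 = f(0.450000, -1.078700) = 0.985103
  y ← -1.400000 + (0.45/2)·(0.714000 + 0.985103) = -1.017702
y(0.45) ≈ -1.0177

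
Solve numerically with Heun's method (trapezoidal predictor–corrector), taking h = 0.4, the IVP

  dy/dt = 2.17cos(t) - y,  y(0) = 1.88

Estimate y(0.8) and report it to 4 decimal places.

Heun: k1 = f(t_n, y_n); k2 = f(t_n + h, y_n + h·k1); y_{n+1} = y_n + (h/2)·(k1 + k2).
t=0.000000, y=1.880000:
  k1 = f(0.000000, 1.880000) = 0.290000
  k2 = f(0.400000, 1.996000) = 0.002702
  y ← 1.880000 + (0.4/2)·(0.290000 + 0.002702) = 1.938540
t=0.400000, y=1.938540:
  k1 = f(0.400000, 1.938540) = 0.060162
  k2 = f(0.800000, 1.962605) = -0.450752
  y ← 1.938540 + (0.4/2)·(0.060162 + (-0.450752)) = 1.860423
y(0.8) ≈ 1.8604

1.8604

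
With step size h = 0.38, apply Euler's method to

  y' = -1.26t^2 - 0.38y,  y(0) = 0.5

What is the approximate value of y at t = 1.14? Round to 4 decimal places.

Euler: y_{n+1} = y_n + h·f(t_n, y_n).
t=0.000000, y=0.500000: f=-0.190000 → y ← 0.500000 + 0.38·(-0.190000) = 0.427800
t=0.380000, y=0.427800: f=-0.344508 → y ← 0.427800 + 0.38·(-0.344508) = 0.296887
t=0.760000, y=0.296887: f=-0.840593 → y ← 0.296887 + 0.38·(-0.840593) = -0.022538
y(1.14) ≈ -0.0225

-0.0225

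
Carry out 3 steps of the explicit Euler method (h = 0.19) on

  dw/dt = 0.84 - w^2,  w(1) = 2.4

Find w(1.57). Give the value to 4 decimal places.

Euler: w_{n+1} = w_n + h·f(t_n, w_n).
t=1.000000, w=2.400000: f=-4.920000 → w ← 2.400000 + 0.19·(-4.920000) = 1.465200
t=1.190000, w=1.465200: f=-1.306811 → w ← 1.465200 + 0.19·(-1.306811) = 1.216906
t=1.380000, w=1.216906: f=-0.640860 → w ← 1.216906 + 0.19·(-0.640860) = 1.095143
w(1.57) ≈ 1.0951

1.0951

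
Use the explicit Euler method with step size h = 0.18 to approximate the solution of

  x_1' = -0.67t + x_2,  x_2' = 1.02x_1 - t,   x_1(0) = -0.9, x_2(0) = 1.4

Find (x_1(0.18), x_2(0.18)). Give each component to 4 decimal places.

Euler on (x_1,x_2): x_1_{n+1} = x_1_n + h·x_1', x_2_{n+1} = x_2_n + h·x_2'.
0.000000: (-0.900000, 1.400000); f=(1.400000, -0.918000) → (-0.648000, 1.234760)
(x_1(0.18), x_2(0.18)) ≈ (-0.6480, 1.2348)

-0.6480, 1.2348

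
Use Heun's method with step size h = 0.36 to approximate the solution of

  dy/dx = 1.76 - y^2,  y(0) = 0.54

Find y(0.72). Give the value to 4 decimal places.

Heun: k1 = f(x_n, y_n); k2 = f(x_n + h, y_n + h·k1); y_{n+1} = y_n + (h/2)·(k1 + k2).
x=0.000000, y=0.540000:
  k1 = f(0.000000, 0.540000) = 1.468400
  k2 = f(0.360000, 1.068624) = 0.618043
  y ← 0.540000 + (0.36/2)·(1.468400 + 0.618043) = 0.915560
x=0.360000, y=0.915560:
  k1 = f(0.360000, 0.915560) = 0.921750
  k2 = f(0.720000, 1.247390) = 0.204019
  y ← 0.915560 + (0.36/2)·(0.921750 + 0.204019) = 1.118198
y(0.72) ≈ 1.1182

1.1182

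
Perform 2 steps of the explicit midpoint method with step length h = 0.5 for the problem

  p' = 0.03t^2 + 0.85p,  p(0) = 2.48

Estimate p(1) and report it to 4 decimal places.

Midpoint: k1 = f(t_n, p_n); k2 = f(t_n + h/2, p_n + (h/2)·k1); p_{n+1} = p_n + h·k2.
t=0.000000, p=2.480000:
  k1 = f(0.000000, 2.480000) = 2.108000
  k2 = f(0.250000, 3.007000) = 2.557825
  p ← 2.480000 + 0.5·2.557825 = 3.758913
t=0.500000, p=3.758913:
  k1 = f(0.500000, 3.758913) = 3.202576
  k2 = f(0.750000, 4.559556) = 3.892498
  p ← 3.758913 + 0.5·3.892498 = 5.705161
p(1) ≈ 5.7052

5.7052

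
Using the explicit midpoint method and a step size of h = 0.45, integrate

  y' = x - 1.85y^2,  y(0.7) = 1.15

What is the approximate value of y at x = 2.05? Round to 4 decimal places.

1.1604

Midpoint: k1 = f(x_n, y_n); k2 = f(x_n + h/2, y_n + (h/2)·k1); y_{n+1} = y_n + h·k2.
x=0.700000, y=1.150000:
  k1 = f(0.700000, 1.150000) = -1.746625
  k2 = f(0.925000, 0.757009) = -0.135167
  y ← 1.150000 + 0.45·(-0.135167) = 1.089175
x=1.150000, y=1.089175:
  k1 = f(1.150000, 1.089175) = -1.044659
  k2 = f(1.375000, 0.854127) = 0.025365
  y ← 1.089175 + 0.45·0.025365 = 1.100589
x=1.600000, y=1.100589:
  k1 = f(1.600000, 1.100589) = -0.640898
  k2 = f(1.825000, 0.956387) = 0.132849
  y ← 1.100589 + 0.45·0.132849 = 1.160371
y(2.05) ≈ 1.1604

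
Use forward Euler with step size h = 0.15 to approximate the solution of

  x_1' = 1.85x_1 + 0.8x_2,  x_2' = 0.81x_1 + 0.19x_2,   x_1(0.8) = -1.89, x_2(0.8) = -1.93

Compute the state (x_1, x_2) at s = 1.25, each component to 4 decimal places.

Euler on (x_1,x_2): x_1_{n+1} = x_1_n + h·x_1', x_2_{n+1} = x_2_n + h·x_2'.
0.800000: (-1.890000, -1.930000); f=(-5.040500, -1.897600) → (-2.646075, -2.214640)
0.950000: (-2.646075, -2.214640); f=(-6.666951, -2.564102) → (-3.646118, -2.599255)
1.100000: (-3.646118, -2.599255); f=(-8.824722, -3.447214) → (-4.969826, -3.116337)
(x_1(1.25), x_2(1.25)) ≈ (-4.9698, -3.1163)

-4.9698, -3.1163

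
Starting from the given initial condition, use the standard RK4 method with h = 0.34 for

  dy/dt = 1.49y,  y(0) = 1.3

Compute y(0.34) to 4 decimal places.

RK4: k1 = f(t_n, y_n); k2 = f(t_n + h/2, y_n + (h/2)·k1); k3 = f(t_n + h/2, y_n + (h/2)·k2); k4 = f(t_n + h, y_n + h·k3); y_{n+1} = y_n + (h/6)·(k1 + 2k2 + 2k3 + k4).
t=0.000000, y=1.300000:
  k1 = f(0.000000, 1.300000) = 1.937000
  k2 = f(0.170000, 1.629290) = 2.427642
  k3 = f(0.170000, 1.712699) = 2.551922
  k4 = f(0.340000, 2.167653) = 3.229804
  y ← 1.300000 + (0.34/6)·(k1 + 2k2 + 2k3 + k4) = 2.157136
y(0.34) ≈ 2.1571

2.1571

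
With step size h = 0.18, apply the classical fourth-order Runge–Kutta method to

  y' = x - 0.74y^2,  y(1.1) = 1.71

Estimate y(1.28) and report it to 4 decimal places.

RK4: k1 = f(x_n, y_n); k2 = f(x_n + h/2, y_n + (h/2)·k1); k3 = f(x_n + h/2, y_n + (h/2)·k2); k4 = f(x_n + h, y_n + h·k3); y_{n+1} = y_n + (h/6)·(k1 + 2k2 + 2k3 + k4).
x=1.100000, y=1.710000:
  k1 = f(1.100000, 1.710000) = -1.063834
  k2 = f(1.190000, 1.614255) = -0.738306
  k3 = f(1.190000, 1.643552) = -0.808936
  k4 = f(1.280000, 1.564392) = -0.531017
  y ← 1.710000 + (0.18/6)·(k1 + 2k2 + 2k3 + k4) = 1.569320
y(1.28) ≈ 1.5693

1.5693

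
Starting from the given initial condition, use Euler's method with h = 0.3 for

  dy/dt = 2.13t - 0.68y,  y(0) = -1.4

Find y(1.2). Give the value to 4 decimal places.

0.4397

Euler: y_{n+1} = y_n + h·f(t_n, y_n).
t=0.000000, y=-1.400000: f=0.952000 → y ← -1.400000 + 0.3·0.952000 = -1.114400
t=0.300000, y=-1.114400: f=1.396792 → y ← -1.114400 + 0.3·1.396792 = -0.695362
t=0.600000, y=-0.695362: f=1.750846 → y ← -0.695362 + 0.3·1.750846 = -0.170108
t=0.900000, y=-0.170108: f=2.032674 → y ← -0.170108 + 0.3·2.032674 = 0.439694
y(1.2) ≈ 0.4397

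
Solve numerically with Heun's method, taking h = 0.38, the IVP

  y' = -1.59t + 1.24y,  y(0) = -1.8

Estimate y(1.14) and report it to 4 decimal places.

-8.7297

Heun: k1 = f(t_n, y_n); k2 = f(t_n + h, y_n + h·k1); y_{n+1} = y_n + (h/2)·(k1 + k2).
t=0.000000, y=-1.800000:
  k1 = f(0.000000, -1.800000) = -2.232000
  k2 = f(0.380000, -2.648160) = -3.887918
  y ← -1.800000 + (0.38/2)·(-2.232000 + (-3.887918)) = -2.962784
t=0.380000, y=-2.962784:
  k1 = f(0.380000, -2.962784) = -4.278053
  k2 = f(0.760000, -4.588445) = -6.898071
  y ← -2.962784 + (0.38/2)·(-4.278053 + (-6.898071)) = -5.086248
t=0.760000, y=-5.086248:
  k1 = f(0.760000, -5.086248) = -7.515348
  k2 = f(1.140000, -7.942080) = -11.660779
  y ← -5.086248 + (0.38/2)·(-7.515348 + (-11.660779)) = -8.729712
y(1.14) ≈ -8.7297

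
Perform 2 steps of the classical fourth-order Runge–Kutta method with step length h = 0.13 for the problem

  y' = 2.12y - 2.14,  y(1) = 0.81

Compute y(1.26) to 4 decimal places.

RK4: k1 = f(t_n, y_n); k2 = f(t_n + h/2, y_n + (h/2)·k1); k3 = f(t_n + h/2, y_n + (h/2)·k2); k4 = f(t_n + h, y_n + h·k3); y_{n+1} = y_n + (h/6)·(k1 + 2k2 + 2k3 + k4).
t=1.000000, y=0.810000:
  k1 = f(1.000000, 0.810000) = -0.422800
  k2 = f(1.065000, 0.782518) = -0.481062
  k3 = f(1.065000, 0.778731) = -0.489090
  k4 = f(1.130000, 0.746418) = -0.557593
  y ← 0.810000 + (0.13/6)·(k1 + 2k2 + 2k3 + k4) = 0.746718
t=1.130000, y=0.746718:
  k1 = f(1.130000, 0.746718) = -0.556957
  k2 = f(1.195000, 0.710516) = -0.633706
  k3 = f(1.195000, 0.705527) = -0.644282
  k4 = f(1.260000, 0.662962) = -0.734522
  y ← 0.746718 + (0.13/6)·(k1 + 2k2 + 2k3 + k4) = 0.663357
y(1.26) ≈ 0.6634

0.6634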